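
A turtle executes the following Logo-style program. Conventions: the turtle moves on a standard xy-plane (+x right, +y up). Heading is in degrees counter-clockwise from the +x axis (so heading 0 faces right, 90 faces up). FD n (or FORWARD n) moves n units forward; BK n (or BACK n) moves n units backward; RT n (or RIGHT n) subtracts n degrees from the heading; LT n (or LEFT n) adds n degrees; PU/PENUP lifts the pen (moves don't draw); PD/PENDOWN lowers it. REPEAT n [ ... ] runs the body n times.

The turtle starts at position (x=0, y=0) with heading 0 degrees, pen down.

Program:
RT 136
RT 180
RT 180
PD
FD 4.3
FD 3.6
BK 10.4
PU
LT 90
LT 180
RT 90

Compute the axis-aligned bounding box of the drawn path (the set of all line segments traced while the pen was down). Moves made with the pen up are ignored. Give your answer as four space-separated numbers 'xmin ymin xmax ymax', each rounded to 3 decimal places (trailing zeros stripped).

Executing turtle program step by step:
Start: pos=(0,0), heading=0, pen down
RT 136: heading 0 -> 224
RT 180: heading 224 -> 44
RT 180: heading 44 -> 224
PD: pen down
FD 4.3: (0,0) -> (-3.093,-2.987) [heading=224, draw]
FD 3.6: (-3.093,-2.987) -> (-5.683,-5.488) [heading=224, draw]
BK 10.4: (-5.683,-5.488) -> (1.798,1.737) [heading=224, draw]
PU: pen up
LT 90: heading 224 -> 314
LT 180: heading 314 -> 134
RT 90: heading 134 -> 44
Final: pos=(1.798,1.737), heading=44, 3 segment(s) drawn

Segment endpoints: x in {-5.683, -3.093, 0, 1.798}, y in {-5.488, -2.987, 0, 1.737}
xmin=-5.683, ymin=-5.488, xmax=1.798, ymax=1.737

Answer: -5.683 -5.488 1.798 1.737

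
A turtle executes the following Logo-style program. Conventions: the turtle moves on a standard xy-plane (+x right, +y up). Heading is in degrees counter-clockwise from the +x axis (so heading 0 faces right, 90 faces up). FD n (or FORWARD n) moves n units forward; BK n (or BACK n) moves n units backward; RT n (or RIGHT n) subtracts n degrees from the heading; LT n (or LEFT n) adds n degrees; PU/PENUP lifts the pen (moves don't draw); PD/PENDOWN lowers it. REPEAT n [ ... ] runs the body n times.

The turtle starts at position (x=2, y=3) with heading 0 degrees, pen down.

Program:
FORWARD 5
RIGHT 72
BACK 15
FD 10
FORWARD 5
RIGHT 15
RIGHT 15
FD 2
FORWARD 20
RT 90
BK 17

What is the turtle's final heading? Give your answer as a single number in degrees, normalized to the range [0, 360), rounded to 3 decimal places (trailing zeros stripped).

Answer: 168

Derivation:
Executing turtle program step by step:
Start: pos=(2,3), heading=0, pen down
FD 5: (2,3) -> (7,3) [heading=0, draw]
RT 72: heading 0 -> 288
BK 15: (7,3) -> (2.365,17.266) [heading=288, draw]
FD 10: (2.365,17.266) -> (5.455,7.755) [heading=288, draw]
FD 5: (5.455,7.755) -> (7,3) [heading=288, draw]
RT 15: heading 288 -> 273
RT 15: heading 273 -> 258
FD 2: (7,3) -> (6.584,1.044) [heading=258, draw]
FD 20: (6.584,1.044) -> (2.426,-18.519) [heading=258, draw]
RT 90: heading 258 -> 168
BK 17: (2.426,-18.519) -> (19.054,-22.054) [heading=168, draw]
Final: pos=(19.054,-22.054), heading=168, 7 segment(s) drawn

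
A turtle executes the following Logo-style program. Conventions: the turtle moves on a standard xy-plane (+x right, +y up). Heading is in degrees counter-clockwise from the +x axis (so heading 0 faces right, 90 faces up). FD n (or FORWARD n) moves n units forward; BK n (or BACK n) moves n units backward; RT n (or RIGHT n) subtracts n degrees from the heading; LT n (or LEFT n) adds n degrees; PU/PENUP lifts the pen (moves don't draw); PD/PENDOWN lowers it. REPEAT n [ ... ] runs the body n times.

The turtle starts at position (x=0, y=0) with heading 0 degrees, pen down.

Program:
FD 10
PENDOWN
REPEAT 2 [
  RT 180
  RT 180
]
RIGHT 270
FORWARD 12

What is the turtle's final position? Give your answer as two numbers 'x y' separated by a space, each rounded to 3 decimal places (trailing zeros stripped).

Executing turtle program step by step:
Start: pos=(0,0), heading=0, pen down
FD 10: (0,0) -> (10,0) [heading=0, draw]
PD: pen down
REPEAT 2 [
  -- iteration 1/2 --
  RT 180: heading 0 -> 180
  RT 180: heading 180 -> 0
  -- iteration 2/2 --
  RT 180: heading 0 -> 180
  RT 180: heading 180 -> 0
]
RT 270: heading 0 -> 90
FD 12: (10,0) -> (10,12) [heading=90, draw]
Final: pos=(10,12), heading=90, 2 segment(s) drawn

Answer: 10 12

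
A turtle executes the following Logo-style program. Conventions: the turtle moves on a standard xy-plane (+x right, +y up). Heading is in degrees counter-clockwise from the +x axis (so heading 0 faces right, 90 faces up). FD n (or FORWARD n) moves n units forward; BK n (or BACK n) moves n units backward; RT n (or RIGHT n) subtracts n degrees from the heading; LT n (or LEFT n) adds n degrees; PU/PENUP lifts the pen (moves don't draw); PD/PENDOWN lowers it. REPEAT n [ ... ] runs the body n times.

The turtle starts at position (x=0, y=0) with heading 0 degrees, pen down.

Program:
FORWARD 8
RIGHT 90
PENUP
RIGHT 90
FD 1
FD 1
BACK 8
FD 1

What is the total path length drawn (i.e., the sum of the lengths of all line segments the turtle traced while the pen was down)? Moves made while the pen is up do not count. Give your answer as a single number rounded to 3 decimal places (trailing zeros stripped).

Executing turtle program step by step:
Start: pos=(0,0), heading=0, pen down
FD 8: (0,0) -> (8,0) [heading=0, draw]
RT 90: heading 0 -> 270
PU: pen up
RT 90: heading 270 -> 180
FD 1: (8,0) -> (7,0) [heading=180, move]
FD 1: (7,0) -> (6,0) [heading=180, move]
BK 8: (6,0) -> (14,0) [heading=180, move]
FD 1: (14,0) -> (13,0) [heading=180, move]
Final: pos=(13,0), heading=180, 1 segment(s) drawn

Segment lengths:
  seg 1: (0,0) -> (8,0), length = 8
Total = 8

Answer: 8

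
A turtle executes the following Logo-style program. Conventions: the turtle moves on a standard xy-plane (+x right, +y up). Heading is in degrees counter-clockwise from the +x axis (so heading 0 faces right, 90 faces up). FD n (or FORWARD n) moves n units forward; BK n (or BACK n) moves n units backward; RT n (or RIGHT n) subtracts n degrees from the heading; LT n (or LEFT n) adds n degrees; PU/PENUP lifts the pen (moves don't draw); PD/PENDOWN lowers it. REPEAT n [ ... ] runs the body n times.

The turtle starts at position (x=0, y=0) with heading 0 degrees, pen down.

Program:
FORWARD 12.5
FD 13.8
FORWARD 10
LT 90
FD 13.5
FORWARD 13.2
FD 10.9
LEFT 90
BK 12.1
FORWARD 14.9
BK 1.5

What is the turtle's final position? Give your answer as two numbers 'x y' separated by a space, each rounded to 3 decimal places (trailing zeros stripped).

Executing turtle program step by step:
Start: pos=(0,0), heading=0, pen down
FD 12.5: (0,0) -> (12.5,0) [heading=0, draw]
FD 13.8: (12.5,0) -> (26.3,0) [heading=0, draw]
FD 10: (26.3,0) -> (36.3,0) [heading=0, draw]
LT 90: heading 0 -> 90
FD 13.5: (36.3,0) -> (36.3,13.5) [heading=90, draw]
FD 13.2: (36.3,13.5) -> (36.3,26.7) [heading=90, draw]
FD 10.9: (36.3,26.7) -> (36.3,37.6) [heading=90, draw]
LT 90: heading 90 -> 180
BK 12.1: (36.3,37.6) -> (48.4,37.6) [heading=180, draw]
FD 14.9: (48.4,37.6) -> (33.5,37.6) [heading=180, draw]
BK 1.5: (33.5,37.6) -> (35,37.6) [heading=180, draw]
Final: pos=(35,37.6), heading=180, 9 segment(s) drawn

Answer: 35 37.6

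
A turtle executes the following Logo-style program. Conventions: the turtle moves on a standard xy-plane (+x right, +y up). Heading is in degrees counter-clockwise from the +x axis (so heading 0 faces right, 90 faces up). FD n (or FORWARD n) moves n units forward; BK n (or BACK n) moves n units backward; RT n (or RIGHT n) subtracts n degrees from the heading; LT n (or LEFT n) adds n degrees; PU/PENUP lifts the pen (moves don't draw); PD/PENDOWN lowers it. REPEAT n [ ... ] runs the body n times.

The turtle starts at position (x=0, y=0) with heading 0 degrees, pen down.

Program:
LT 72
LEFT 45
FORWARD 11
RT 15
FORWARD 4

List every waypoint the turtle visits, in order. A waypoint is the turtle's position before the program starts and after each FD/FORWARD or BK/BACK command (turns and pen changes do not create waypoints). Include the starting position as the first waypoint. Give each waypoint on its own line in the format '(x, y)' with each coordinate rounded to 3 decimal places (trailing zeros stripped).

Answer: (0, 0)
(-4.994, 9.801)
(-5.826, 13.714)

Derivation:
Executing turtle program step by step:
Start: pos=(0,0), heading=0, pen down
LT 72: heading 0 -> 72
LT 45: heading 72 -> 117
FD 11: (0,0) -> (-4.994,9.801) [heading=117, draw]
RT 15: heading 117 -> 102
FD 4: (-4.994,9.801) -> (-5.826,13.714) [heading=102, draw]
Final: pos=(-5.826,13.714), heading=102, 2 segment(s) drawn
Waypoints (3 total):
(0, 0)
(-4.994, 9.801)
(-5.826, 13.714)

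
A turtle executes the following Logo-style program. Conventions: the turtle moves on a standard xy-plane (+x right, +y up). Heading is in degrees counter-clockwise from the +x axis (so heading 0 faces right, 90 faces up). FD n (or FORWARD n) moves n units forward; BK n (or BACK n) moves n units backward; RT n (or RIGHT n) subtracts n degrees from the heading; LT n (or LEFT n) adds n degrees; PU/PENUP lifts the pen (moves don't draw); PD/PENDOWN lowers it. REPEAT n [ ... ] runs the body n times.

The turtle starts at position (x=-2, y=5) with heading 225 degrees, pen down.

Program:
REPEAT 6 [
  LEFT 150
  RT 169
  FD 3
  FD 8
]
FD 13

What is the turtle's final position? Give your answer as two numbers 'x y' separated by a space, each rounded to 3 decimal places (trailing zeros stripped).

Answer: -58.665 37.622

Derivation:
Executing turtle program step by step:
Start: pos=(-2,5), heading=225, pen down
REPEAT 6 [
  -- iteration 1/6 --
  LT 150: heading 225 -> 15
  RT 169: heading 15 -> 206
  FD 3: (-2,5) -> (-4.696,3.685) [heading=206, draw]
  FD 8: (-4.696,3.685) -> (-11.887,0.178) [heading=206, draw]
  -- iteration 2/6 --
  LT 150: heading 206 -> 356
  RT 169: heading 356 -> 187
  FD 3: (-11.887,0.178) -> (-14.864,-0.188) [heading=187, draw]
  FD 8: (-14.864,-0.188) -> (-22.805,-1.163) [heading=187, draw]
  -- iteration 3/6 --
  LT 150: heading 187 -> 337
  RT 169: heading 337 -> 168
  FD 3: (-22.805,-1.163) -> (-25.739,-0.539) [heading=168, draw]
  FD 8: (-25.739,-0.539) -> (-33.564,1.124) [heading=168, draw]
  -- iteration 4/6 --
  LT 150: heading 168 -> 318
  RT 169: heading 318 -> 149
  FD 3: (-33.564,1.124) -> (-36.136,2.669) [heading=149, draw]
  FD 8: (-36.136,2.669) -> (-42.993,6.79) [heading=149, draw]
  -- iteration 5/6 --
  LT 150: heading 149 -> 299
  RT 169: heading 299 -> 130
  FD 3: (-42.993,6.79) -> (-44.922,9.088) [heading=130, draw]
  FD 8: (-44.922,9.088) -> (-50.064,15.216) [heading=130, draw]
  -- iteration 6/6 --
  LT 150: heading 130 -> 280
  RT 169: heading 280 -> 111
  FD 3: (-50.064,15.216) -> (-51.139,18.017) [heading=111, draw]
  FD 8: (-51.139,18.017) -> (-54.006,25.486) [heading=111, draw]
]
FD 13: (-54.006,25.486) -> (-58.665,37.622) [heading=111, draw]
Final: pos=(-58.665,37.622), heading=111, 13 segment(s) drawn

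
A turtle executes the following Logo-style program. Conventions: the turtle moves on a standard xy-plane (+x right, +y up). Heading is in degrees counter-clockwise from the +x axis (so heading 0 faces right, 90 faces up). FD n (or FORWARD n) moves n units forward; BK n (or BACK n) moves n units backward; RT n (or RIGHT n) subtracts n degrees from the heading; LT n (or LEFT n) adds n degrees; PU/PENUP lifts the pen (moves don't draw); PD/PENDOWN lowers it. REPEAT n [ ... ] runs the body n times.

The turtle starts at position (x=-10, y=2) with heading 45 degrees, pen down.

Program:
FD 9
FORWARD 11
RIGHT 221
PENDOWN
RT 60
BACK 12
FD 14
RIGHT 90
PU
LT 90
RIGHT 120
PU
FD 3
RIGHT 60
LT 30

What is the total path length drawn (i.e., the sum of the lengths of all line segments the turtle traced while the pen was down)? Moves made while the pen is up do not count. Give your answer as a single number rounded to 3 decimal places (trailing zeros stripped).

Answer: 46

Derivation:
Executing turtle program step by step:
Start: pos=(-10,2), heading=45, pen down
FD 9: (-10,2) -> (-3.636,8.364) [heading=45, draw]
FD 11: (-3.636,8.364) -> (4.142,16.142) [heading=45, draw]
RT 221: heading 45 -> 184
PD: pen down
RT 60: heading 184 -> 124
BK 12: (4.142,16.142) -> (10.852,6.194) [heading=124, draw]
FD 14: (10.852,6.194) -> (3.024,17.8) [heading=124, draw]
RT 90: heading 124 -> 34
PU: pen up
LT 90: heading 34 -> 124
RT 120: heading 124 -> 4
PU: pen up
FD 3: (3.024,17.8) -> (6.016,18.009) [heading=4, move]
RT 60: heading 4 -> 304
LT 30: heading 304 -> 334
Final: pos=(6.016,18.009), heading=334, 4 segment(s) drawn

Segment lengths:
  seg 1: (-10,2) -> (-3.636,8.364), length = 9
  seg 2: (-3.636,8.364) -> (4.142,16.142), length = 11
  seg 3: (4.142,16.142) -> (10.852,6.194), length = 12
  seg 4: (10.852,6.194) -> (3.024,17.8), length = 14
Total = 46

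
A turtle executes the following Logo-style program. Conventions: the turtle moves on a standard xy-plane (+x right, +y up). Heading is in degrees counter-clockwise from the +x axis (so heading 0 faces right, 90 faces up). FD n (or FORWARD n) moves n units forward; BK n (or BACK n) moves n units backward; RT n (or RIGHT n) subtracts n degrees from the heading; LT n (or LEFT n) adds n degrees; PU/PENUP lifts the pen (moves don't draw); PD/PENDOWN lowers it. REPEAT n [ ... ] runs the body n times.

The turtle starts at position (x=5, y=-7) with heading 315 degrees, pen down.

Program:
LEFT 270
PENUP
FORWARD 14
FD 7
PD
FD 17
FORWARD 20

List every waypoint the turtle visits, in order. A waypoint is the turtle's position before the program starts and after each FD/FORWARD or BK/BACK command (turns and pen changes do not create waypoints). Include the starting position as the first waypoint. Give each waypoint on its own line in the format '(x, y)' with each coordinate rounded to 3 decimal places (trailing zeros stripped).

Executing turtle program step by step:
Start: pos=(5,-7), heading=315, pen down
LT 270: heading 315 -> 225
PU: pen up
FD 14: (5,-7) -> (-4.899,-16.899) [heading=225, move]
FD 7: (-4.899,-16.899) -> (-9.849,-21.849) [heading=225, move]
PD: pen down
FD 17: (-9.849,-21.849) -> (-21.87,-33.87) [heading=225, draw]
FD 20: (-21.87,-33.87) -> (-36.012,-48.012) [heading=225, draw]
Final: pos=(-36.012,-48.012), heading=225, 2 segment(s) drawn
Waypoints (5 total):
(5, -7)
(-4.899, -16.899)
(-9.849, -21.849)
(-21.87, -33.87)
(-36.012, -48.012)

Answer: (5, -7)
(-4.899, -16.899)
(-9.849, -21.849)
(-21.87, -33.87)
(-36.012, -48.012)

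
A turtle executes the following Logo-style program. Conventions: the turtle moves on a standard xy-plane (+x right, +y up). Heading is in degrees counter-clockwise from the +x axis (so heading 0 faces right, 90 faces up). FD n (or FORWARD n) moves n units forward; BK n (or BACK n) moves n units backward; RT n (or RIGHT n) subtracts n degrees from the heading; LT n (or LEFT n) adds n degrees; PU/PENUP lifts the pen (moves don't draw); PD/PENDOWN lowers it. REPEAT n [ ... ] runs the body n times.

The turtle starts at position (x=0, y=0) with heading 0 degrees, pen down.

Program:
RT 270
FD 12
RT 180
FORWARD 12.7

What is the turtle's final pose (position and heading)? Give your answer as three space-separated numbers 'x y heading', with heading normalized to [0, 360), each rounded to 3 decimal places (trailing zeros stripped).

Answer: 0 -0.7 270

Derivation:
Executing turtle program step by step:
Start: pos=(0,0), heading=0, pen down
RT 270: heading 0 -> 90
FD 12: (0,0) -> (0,12) [heading=90, draw]
RT 180: heading 90 -> 270
FD 12.7: (0,12) -> (0,-0.7) [heading=270, draw]
Final: pos=(0,-0.7), heading=270, 2 segment(s) drawn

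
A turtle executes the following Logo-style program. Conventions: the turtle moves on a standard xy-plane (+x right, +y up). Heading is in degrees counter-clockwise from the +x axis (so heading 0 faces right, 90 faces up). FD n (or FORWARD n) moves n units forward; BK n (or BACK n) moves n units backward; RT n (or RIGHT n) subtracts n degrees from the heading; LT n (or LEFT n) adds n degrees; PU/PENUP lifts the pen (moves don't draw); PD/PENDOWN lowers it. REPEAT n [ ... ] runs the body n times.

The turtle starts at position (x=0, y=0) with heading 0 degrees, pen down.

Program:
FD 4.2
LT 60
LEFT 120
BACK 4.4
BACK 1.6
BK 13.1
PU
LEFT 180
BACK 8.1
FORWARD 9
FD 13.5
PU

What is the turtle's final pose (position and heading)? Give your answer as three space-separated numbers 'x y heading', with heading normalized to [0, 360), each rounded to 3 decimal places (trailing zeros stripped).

Answer: 37.7 0 0

Derivation:
Executing turtle program step by step:
Start: pos=(0,0), heading=0, pen down
FD 4.2: (0,0) -> (4.2,0) [heading=0, draw]
LT 60: heading 0 -> 60
LT 120: heading 60 -> 180
BK 4.4: (4.2,0) -> (8.6,0) [heading=180, draw]
BK 1.6: (8.6,0) -> (10.2,0) [heading=180, draw]
BK 13.1: (10.2,0) -> (23.3,0) [heading=180, draw]
PU: pen up
LT 180: heading 180 -> 0
BK 8.1: (23.3,0) -> (15.2,0) [heading=0, move]
FD 9: (15.2,0) -> (24.2,0) [heading=0, move]
FD 13.5: (24.2,0) -> (37.7,0) [heading=0, move]
PU: pen up
Final: pos=(37.7,0), heading=0, 4 segment(s) drawn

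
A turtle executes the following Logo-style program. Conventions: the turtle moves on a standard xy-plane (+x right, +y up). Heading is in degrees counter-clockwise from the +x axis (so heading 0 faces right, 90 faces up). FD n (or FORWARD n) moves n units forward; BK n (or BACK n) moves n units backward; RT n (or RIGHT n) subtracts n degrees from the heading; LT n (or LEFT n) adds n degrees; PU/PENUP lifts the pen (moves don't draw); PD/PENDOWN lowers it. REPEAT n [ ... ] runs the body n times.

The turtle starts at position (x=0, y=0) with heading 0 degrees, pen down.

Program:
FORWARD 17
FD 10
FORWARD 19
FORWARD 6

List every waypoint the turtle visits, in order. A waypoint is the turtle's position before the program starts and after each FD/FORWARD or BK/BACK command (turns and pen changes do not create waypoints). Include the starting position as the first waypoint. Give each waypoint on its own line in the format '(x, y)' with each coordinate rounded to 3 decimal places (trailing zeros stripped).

Answer: (0, 0)
(17, 0)
(27, 0)
(46, 0)
(52, 0)

Derivation:
Executing turtle program step by step:
Start: pos=(0,0), heading=0, pen down
FD 17: (0,0) -> (17,0) [heading=0, draw]
FD 10: (17,0) -> (27,0) [heading=0, draw]
FD 19: (27,0) -> (46,0) [heading=0, draw]
FD 6: (46,0) -> (52,0) [heading=0, draw]
Final: pos=(52,0), heading=0, 4 segment(s) drawn
Waypoints (5 total):
(0, 0)
(17, 0)
(27, 0)
(46, 0)
(52, 0)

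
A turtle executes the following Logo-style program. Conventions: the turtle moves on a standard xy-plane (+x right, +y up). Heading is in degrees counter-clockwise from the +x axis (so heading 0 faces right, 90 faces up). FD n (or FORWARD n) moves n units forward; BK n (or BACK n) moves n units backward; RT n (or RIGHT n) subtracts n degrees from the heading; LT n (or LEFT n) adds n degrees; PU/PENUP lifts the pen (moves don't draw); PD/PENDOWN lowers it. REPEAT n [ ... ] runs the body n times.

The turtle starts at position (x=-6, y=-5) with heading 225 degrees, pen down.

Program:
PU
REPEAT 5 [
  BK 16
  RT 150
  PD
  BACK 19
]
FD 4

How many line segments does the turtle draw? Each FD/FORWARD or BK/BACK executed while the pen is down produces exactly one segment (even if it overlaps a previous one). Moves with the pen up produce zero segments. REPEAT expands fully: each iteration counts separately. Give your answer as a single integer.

Answer: 10

Derivation:
Executing turtle program step by step:
Start: pos=(-6,-5), heading=225, pen down
PU: pen up
REPEAT 5 [
  -- iteration 1/5 --
  BK 16: (-6,-5) -> (5.314,6.314) [heading=225, move]
  RT 150: heading 225 -> 75
  PD: pen down
  BK 19: (5.314,6.314) -> (0.396,-12.039) [heading=75, draw]
  -- iteration 2/5 --
  BK 16: (0.396,-12.039) -> (-3.745,-27.494) [heading=75, draw]
  RT 150: heading 75 -> 285
  PD: pen down
  BK 19: (-3.745,-27.494) -> (-8.663,-9.141) [heading=285, draw]
  -- iteration 3/5 --
  BK 16: (-8.663,-9.141) -> (-12.804,6.314) [heading=285, draw]
  RT 150: heading 285 -> 135
  PD: pen down
  BK 19: (-12.804,6.314) -> (0.631,-7.121) [heading=135, draw]
  -- iteration 4/5 --
  BK 16: (0.631,-7.121) -> (11.945,-18.435) [heading=135, draw]
  RT 150: heading 135 -> 345
  PD: pen down
  BK 19: (11.945,-18.435) -> (-6.407,-13.517) [heading=345, draw]
  -- iteration 5/5 --
  BK 16: (-6.407,-13.517) -> (-21.862,-9.376) [heading=345, draw]
  RT 150: heading 345 -> 195
  PD: pen down
  BK 19: (-21.862,-9.376) -> (-3.51,-4.459) [heading=195, draw]
]
FD 4: (-3.51,-4.459) -> (-7.373,-5.494) [heading=195, draw]
Final: pos=(-7.373,-5.494), heading=195, 10 segment(s) drawn
Segments drawn: 10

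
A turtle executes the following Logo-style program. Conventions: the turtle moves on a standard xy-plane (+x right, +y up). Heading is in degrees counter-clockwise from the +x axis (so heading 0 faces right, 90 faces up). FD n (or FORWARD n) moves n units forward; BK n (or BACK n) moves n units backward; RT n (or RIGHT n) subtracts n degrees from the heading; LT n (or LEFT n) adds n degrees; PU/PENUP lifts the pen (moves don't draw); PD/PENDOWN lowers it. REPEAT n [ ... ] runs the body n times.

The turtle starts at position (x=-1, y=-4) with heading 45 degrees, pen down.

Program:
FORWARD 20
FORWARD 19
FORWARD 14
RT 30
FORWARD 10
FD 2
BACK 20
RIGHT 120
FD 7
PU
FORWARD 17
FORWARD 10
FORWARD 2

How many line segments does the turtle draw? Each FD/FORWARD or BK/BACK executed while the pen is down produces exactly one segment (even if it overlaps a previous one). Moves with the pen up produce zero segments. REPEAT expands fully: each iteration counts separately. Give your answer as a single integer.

Executing turtle program step by step:
Start: pos=(-1,-4), heading=45, pen down
FD 20: (-1,-4) -> (13.142,10.142) [heading=45, draw]
FD 19: (13.142,10.142) -> (26.577,23.577) [heading=45, draw]
FD 14: (26.577,23.577) -> (36.477,33.477) [heading=45, draw]
RT 30: heading 45 -> 15
FD 10: (36.477,33.477) -> (46.136,36.065) [heading=15, draw]
FD 2: (46.136,36.065) -> (48.068,36.582) [heading=15, draw]
BK 20: (48.068,36.582) -> (28.749,31.406) [heading=15, draw]
RT 120: heading 15 -> 255
FD 7: (28.749,31.406) -> (26.938,24.645) [heading=255, draw]
PU: pen up
FD 17: (26.938,24.645) -> (22.538,8.224) [heading=255, move]
FD 10: (22.538,8.224) -> (19.949,-1.435) [heading=255, move]
FD 2: (19.949,-1.435) -> (19.432,-3.367) [heading=255, move]
Final: pos=(19.432,-3.367), heading=255, 7 segment(s) drawn
Segments drawn: 7

Answer: 7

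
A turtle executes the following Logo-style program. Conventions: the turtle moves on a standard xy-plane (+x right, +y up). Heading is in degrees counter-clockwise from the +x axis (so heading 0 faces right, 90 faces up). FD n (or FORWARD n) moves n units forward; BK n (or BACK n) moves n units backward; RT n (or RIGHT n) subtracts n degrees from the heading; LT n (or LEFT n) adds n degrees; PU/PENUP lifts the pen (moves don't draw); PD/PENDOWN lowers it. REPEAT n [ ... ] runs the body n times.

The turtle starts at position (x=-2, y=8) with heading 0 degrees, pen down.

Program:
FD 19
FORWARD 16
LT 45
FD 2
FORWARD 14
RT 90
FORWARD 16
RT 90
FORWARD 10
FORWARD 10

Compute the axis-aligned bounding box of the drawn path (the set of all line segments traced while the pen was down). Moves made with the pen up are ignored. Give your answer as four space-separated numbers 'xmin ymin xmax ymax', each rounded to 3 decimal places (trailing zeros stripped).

Executing turtle program step by step:
Start: pos=(-2,8), heading=0, pen down
FD 19: (-2,8) -> (17,8) [heading=0, draw]
FD 16: (17,8) -> (33,8) [heading=0, draw]
LT 45: heading 0 -> 45
FD 2: (33,8) -> (34.414,9.414) [heading=45, draw]
FD 14: (34.414,9.414) -> (44.314,19.314) [heading=45, draw]
RT 90: heading 45 -> 315
FD 16: (44.314,19.314) -> (55.627,8) [heading=315, draw]
RT 90: heading 315 -> 225
FD 10: (55.627,8) -> (48.556,0.929) [heading=225, draw]
FD 10: (48.556,0.929) -> (41.485,-6.142) [heading=225, draw]
Final: pos=(41.485,-6.142), heading=225, 7 segment(s) drawn

Segment endpoints: x in {-2, 17, 33, 34.414, 41.485, 44.314, 48.556, 55.627}, y in {-6.142, 0.929, 8, 9.414, 19.314}
xmin=-2, ymin=-6.142, xmax=55.627, ymax=19.314

Answer: -2 -6.142 55.627 19.314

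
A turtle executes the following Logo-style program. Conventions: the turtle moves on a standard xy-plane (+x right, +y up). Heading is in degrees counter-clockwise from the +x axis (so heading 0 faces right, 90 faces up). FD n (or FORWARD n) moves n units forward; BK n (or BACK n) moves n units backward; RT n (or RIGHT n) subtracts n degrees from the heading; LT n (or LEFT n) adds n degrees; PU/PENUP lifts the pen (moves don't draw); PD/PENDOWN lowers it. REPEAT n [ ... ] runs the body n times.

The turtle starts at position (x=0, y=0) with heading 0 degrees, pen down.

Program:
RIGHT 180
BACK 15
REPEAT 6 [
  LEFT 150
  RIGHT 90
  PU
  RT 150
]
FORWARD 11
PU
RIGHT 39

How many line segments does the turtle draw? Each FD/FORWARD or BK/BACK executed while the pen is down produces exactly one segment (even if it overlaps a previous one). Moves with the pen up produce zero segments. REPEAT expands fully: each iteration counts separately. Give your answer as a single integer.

Answer: 1

Derivation:
Executing turtle program step by step:
Start: pos=(0,0), heading=0, pen down
RT 180: heading 0 -> 180
BK 15: (0,0) -> (15,0) [heading=180, draw]
REPEAT 6 [
  -- iteration 1/6 --
  LT 150: heading 180 -> 330
  RT 90: heading 330 -> 240
  PU: pen up
  RT 150: heading 240 -> 90
  -- iteration 2/6 --
  LT 150: heading 90 -> 240
  RT 90: heading 240 -> 150
  PU: pen up
  RT 150: heading 150 -> 0
  -- iteration 3/6 --
  LT 150: heading 0 -> 150
  RT 90: heading 150 -> 60
  PU: pen up
  RT 150: heading 60 -> 270
  -- iteration 4/6 --
  LT 150: heading 270 -> 60
  RT 90: heading 60 -> 330
  PU: pen up
  RT 150: heading 330 -> 180
  -- iteration 5/6 --
  LT 150: heading 180 -> 330
  RT 90: heading 330 -> 240
  PU: pen up
  RT 150: heading 240 -> 90
  -- iteration 6/6 --
  LT 150: heading 90 -> 240
  RT 90: heading 240 -> 150
  PU: pen up
  RT 150: heading 150 -> 0
]
FD 11: (15,0) -> (26,0) [heading=0, move]
PU: pen up
RT 39: heading 0 -> 321
Final: pos=(26,0), heading=321, 1 segment(s) drawn
Segments drawn: 1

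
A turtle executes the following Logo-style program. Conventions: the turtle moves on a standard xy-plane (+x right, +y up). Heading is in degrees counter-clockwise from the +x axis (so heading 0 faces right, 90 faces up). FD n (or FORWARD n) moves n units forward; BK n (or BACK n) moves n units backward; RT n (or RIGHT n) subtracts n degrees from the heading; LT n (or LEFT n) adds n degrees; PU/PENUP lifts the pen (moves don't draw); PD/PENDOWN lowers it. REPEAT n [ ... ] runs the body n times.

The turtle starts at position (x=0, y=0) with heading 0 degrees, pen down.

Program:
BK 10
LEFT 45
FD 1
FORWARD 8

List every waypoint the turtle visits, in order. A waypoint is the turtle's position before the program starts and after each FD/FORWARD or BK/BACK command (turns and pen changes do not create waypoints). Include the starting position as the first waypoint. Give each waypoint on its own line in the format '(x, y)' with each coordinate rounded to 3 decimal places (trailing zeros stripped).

Answer: (0, 0)
(-10, 0)
(-9.293, 0.707)
(-3.636, 6.364)

Derivation:
Executing turtle program step by step:
Start: pos=(0,0), heading=0, pen down
BK 10: (0,0) -> (-10,0) [heading=0, draw]
LT 45: heading 0 -> 45
FD 1: (-10,0) -> (-9.293,0.707) [heading=45, draw]
FD 8: (-9.293,0.707) -> (-3.636,6.364) [heading=45, draw]
Final: pos=(-3.636,6.364), heading=45, 3 segment(s) drawn
Waypoints (4 total):
(0, 0)
(-10, 0)
(-9.293, 0.707)
(-3.636, 6.364)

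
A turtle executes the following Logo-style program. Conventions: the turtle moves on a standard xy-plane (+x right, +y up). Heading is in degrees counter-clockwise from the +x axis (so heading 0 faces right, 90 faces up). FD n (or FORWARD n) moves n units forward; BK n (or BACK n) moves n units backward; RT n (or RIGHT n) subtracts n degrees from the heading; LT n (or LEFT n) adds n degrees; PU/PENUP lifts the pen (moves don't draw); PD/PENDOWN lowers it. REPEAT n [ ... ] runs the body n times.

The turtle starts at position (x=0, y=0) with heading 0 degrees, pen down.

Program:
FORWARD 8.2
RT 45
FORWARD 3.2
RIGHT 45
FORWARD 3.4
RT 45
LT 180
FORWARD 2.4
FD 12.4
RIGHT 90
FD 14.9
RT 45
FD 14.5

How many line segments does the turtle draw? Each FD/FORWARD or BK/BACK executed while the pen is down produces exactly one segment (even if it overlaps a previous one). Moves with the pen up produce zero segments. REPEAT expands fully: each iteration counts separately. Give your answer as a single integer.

Answer: 7

Derivation:
Executing turtle program step by step:
Start: pos=(0,0), heading=0, pen down
FD 8.2: (0,0) -> (8.2,0) [heading=0, draw]
RT 45: heading 0 -> 315
FD 3.2: (8.2,0) -> (10.463,-2.263) [heading=315, draw]
RT 45: heading 315 -> 270
FD 3.4: (10.463,-2.263) -> (10.463,-5.663) [heading=270, draw]
RT 45: heading 270 -> 225
LT 180: heading 225 -> 45
FD 2.4: (10.463,-5.663) -> (12.16,-3.966) [heading=45, draw]
FD 12.4: (12.16,-3.966) -> (20.928,4.802) [heading=45, draw]
RT 90: heading 45 -> 315
FD 14.9: (20.928,4.802) -> (31.464,-5.733) [heading=315, draw]
RT 45: heading 315 -> 270
FD 14.5: (31.464,-5.733) -> (31.464,-20.233) [heading=270, draw]
Final: pos=(31.464,-20.233), heading=270, 7 segment(s) drawn
Segments drawn: 7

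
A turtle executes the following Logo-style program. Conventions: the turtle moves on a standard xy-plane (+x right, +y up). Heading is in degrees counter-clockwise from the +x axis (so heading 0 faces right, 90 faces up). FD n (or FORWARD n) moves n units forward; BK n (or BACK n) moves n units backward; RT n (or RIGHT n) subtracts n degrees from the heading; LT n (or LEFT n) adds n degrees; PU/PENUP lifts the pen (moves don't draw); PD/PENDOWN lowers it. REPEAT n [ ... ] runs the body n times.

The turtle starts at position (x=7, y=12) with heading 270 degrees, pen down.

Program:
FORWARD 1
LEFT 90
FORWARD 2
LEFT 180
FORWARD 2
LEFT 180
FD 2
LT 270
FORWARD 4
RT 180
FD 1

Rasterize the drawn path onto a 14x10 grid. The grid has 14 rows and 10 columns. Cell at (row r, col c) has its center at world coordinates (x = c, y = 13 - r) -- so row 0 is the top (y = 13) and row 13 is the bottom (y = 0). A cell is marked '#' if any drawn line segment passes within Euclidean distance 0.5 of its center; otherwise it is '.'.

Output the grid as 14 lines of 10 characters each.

Segment 0: (7,12) -> (7,11)
Segment 1: (7,11) -> (9,11)
Segment 2: (9,11) -> (7,11)
Segment 3: (7,11) -> (9,11)
Segment 4: (9,11) -> (9,7)
Segment 5: (9,7) -> (9,8)

Answer: ..........
.......#..
.......###
.........#
.........#
.........#
.........#
..........
..........
..........
..........
..........
..........
..........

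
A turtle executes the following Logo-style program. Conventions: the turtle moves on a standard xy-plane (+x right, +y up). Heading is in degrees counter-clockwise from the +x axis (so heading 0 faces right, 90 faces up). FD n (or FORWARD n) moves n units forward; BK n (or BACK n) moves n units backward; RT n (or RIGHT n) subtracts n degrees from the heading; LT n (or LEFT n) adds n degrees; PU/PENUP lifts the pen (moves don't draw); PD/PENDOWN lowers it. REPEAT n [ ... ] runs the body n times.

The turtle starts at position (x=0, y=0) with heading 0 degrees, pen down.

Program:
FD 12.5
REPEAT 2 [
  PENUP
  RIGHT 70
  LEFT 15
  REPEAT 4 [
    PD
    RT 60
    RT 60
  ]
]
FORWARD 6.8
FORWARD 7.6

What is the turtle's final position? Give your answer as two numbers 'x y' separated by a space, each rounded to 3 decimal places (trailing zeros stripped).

Answer: 26.681 2.501

Derivation:
Executing turtle program step by step:
Start: pos=(0,0), heading=0, pen down
FD 12.5: (0,0) -> (12.5,0) [heading=0, draw]
REPEAT 2 [
  -- iteration 1/2 --
  PU: pen up
  RT 70: heading 0 -> 290
  LT 15: heading 290 -> 305
  REPEAT 4 [
    -- iteration 1/4 --
    PD: pen down
    RT 60: heading 305 -> 245
    RT 60: heading 245 -> 185
    -- iteration 2/4 --
    PD: pen down
    RT 60: heading 185 -> 125
    RT 60: heading 125 -> 65
    -- iteration 3/4 --
    PD: pen down
    RT 60: heading 65 -> 5
    RT 60: heading 5 -> 305
    -- iteration 4/4 --
    PD: pen down
    RT 60: heading 305 -> 245
    RT 60: heading 245 -> 185
  ]
  -- iteration 2/2 --
  PU: pen up
  RT 70: heading 185 -> 115
  LT 15: heading 115 -> 130
  REPEAT 4 [
    -- iteration 1/4 --
    PD: pen down
    RT 60: heading 130 -> 70
    RT 60: heading 70 -> 10
    -- iteration 2/4 --
    PD: pen down
    RT 60: heading 10 -> 310
    RT 60: heading 310 -> 250
    -- iteration 3/4 --
    PD: pen down
    RT 60: heading 250 -> 190
    RT 60: heading 190 -> 130
    -- iteration 4/4 --
    PD: pen down
    RT 60: heading 130 -> 70
    RT 60: heading 70 -> 10
  ]
]
FD 6.8: (12.5,0) -> (19.197,1.181) [heading=10, draw]
FD 7.6: (19.197,1.181) -> (26.681,2.501) [heading=10, draw]
Final: pos=(26.681,2.501), heading=10, 3 segment(s) drawn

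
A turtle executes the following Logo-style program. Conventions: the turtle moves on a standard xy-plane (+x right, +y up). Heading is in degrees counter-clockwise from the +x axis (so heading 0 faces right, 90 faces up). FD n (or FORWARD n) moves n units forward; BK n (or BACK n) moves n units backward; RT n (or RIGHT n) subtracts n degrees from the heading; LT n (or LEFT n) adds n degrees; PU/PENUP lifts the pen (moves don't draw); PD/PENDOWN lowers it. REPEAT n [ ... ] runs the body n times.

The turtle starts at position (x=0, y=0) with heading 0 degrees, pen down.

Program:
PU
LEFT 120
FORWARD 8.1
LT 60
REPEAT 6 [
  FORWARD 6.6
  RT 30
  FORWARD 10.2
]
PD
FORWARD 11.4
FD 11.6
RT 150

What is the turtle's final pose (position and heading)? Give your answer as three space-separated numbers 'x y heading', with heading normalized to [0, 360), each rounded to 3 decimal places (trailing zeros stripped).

Answer: 22.55 69.713 210

Derivation:
Executing turtle program step by step:
Start: pos=(0,0), heading=0, pen down
PU: pen up
LT 120: heading 0 -> 120
FD 8.1: (0,0) -> (-4.05,7.015) [heading=120, move]
LT 60: heading 120 -> 180
REPEAT 6 [
  -- iteration 1/6 --
  FD 6.6: (-4.05,7.015) -> (-10.65,7.015) [heading=180, move]
  RT 30: heading 180 -> 150
  FD 10.2: (-10.65,7.015) -> (-19.483,12.115) [heading=150, move]
  -- iteration 2/6 --
  FD 6.6: (-19.483,12.115) -> (-25.199,15.415) [heading=150, move]
  RT 30: heading 150 -> 120
  FD 10.2: (-25.199,15.415) -> (-30.299,24.248) [heading=120, move]
  -- iteration 3/6 --
  FD 6.6: (-30.299,24.248) -> (-33.599,29.964) [heading=120, move]
  RT 30: heading 120 -> 90
  FD 10.2: (-33.599,29.964) -> (-33.599,40.164) [heading=90, move]
  -- iteration 4/6 --
  FD 6.6: (-33.599,40.164) -> (-33.599,46.764) [heading=90, move]
  RT 30: heading 90 -> 60
  FD 10.2: (-33.599,46.764) -> (-28.499,55.597) [heading=60, move]
  -- iteration 5/6 --
  FD 6.6: (-28.499,55.597) -> (-25.199,61.313) [heading=60, move]
  RT 30: heading 60 -> 30
  FD 10.2: (-25.199,61.313) -> (-16.366,66.413) [heading=30, move]
  -- iteration 6/6 --
  FD 6.6: (-16.366,66.413) -> (-10.65,69.713) [heading=30, move]
  RT 30: heading 30 -> 0
  FD 10.2: (-10.65,69.713) -> (-0.45,69.713) [heading=0, move]
]
PD: pen down
FD 11.4: (-0.45,69.713) -> (10.95,69.713) [heading=0, draw]
FD 11.6: (10.95,69.713) -> (22.55,69.713) [heading=0, draw]
RT 150: heading 0 -> 210
Final: pos=(22.55,69.713), heading=210, 2 segment(s) drawn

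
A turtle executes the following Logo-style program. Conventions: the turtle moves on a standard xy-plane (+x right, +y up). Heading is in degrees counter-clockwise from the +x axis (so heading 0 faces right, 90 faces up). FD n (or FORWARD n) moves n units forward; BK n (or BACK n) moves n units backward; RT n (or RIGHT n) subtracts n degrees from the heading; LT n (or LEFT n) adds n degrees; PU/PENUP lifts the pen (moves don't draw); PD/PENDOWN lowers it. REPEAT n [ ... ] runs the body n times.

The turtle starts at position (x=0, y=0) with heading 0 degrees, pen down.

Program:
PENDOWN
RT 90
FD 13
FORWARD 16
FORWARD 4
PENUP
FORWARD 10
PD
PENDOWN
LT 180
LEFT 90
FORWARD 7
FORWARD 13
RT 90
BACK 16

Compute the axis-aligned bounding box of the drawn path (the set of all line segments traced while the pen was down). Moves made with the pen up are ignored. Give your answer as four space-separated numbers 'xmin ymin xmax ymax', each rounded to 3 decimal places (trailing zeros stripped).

Executing turtle program step by step:
Start: pos=(0,0), heading=0, pen down
PD: pen down
RT 90: heading 0 -> 270
FD 13: (0,0) -> (0,-13) [heading=270, draw]
FD 16: (0,-13) -> (0,-29) [heading=270, draw]
FD 4: (0,-29) -> (0,-33) [heading=270, draw]
PU: pen up
FD 10: (0,-33) -> (0,-43) [heading=270, move]
PD: pen down
PD: pen down
LT 180: heading 270 -> 90
LT 90: heading 90 -> 180
FD 7: (0,-43) -> (-7,-43) [heading=180, draw]
FD 13: (-7,-43) -> (-20,-43) [heading=180, draw]
RT 90: heading 180 -> 90
BK 16: (-20,-43) -> (-20,-59) [heading=90, draw]
Final: pos=(-20,-59), heading=90, 6 segment(s) drawn

Segment endpoints: x in {-20, -7, 0, 0, 0, 0, 0}, y in {-59, -43, -33, -29, -13, 0}
xmin=-20, ymin=-59, xmax=0, ymax=0

Answer: -20 -59 0 0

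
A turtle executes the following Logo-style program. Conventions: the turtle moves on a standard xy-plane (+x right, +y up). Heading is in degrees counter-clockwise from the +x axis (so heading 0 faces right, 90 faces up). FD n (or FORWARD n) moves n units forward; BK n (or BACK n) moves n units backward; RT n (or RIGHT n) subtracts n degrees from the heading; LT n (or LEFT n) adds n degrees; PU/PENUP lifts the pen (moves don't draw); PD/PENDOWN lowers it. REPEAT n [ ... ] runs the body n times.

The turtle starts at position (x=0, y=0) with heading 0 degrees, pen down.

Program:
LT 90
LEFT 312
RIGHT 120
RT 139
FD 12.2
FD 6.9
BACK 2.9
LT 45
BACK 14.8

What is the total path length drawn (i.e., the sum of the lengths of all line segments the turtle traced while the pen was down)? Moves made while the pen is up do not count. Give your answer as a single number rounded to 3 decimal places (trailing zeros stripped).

Answer: 36.8

Derivation:
Executing turtle program step by step:
Start: pos=(0,0), heading=0, pen down
LT 90: heading 0 -> 90
LT 312: heading 90 -> 42
RT 120: heading 42 -> 282
RT 139: heading 282 -> 143
FD 12.2: (0,0) -> (-9.743,7.342) [heading=143, draw]
FD 6.9: (-9.743,7.342) -> (-15.254,11.495) [heading=143, draw]
BK 2.9: (-15.254,11.495) -> (-12.938,9.749) [heading=143, draw]
LT 45: heading 143 -> 188
BK 14.8: (-12.938,9.749) -> (1.718,11.809) [heading=188, draw]
Final: pos=(1.718,11.809), heading=188, 4 segment(s) drawn

Segment lengths:
  seg 1: (0,0) -> (-9.743,7.342), length = 12.2
  seg 2: (-9.743,7.342) -> (-15.254,11.495), length = 6.9
  seg 3: (-15.254,11.495) -> (-12.938,9.749), length = 2.9
  seg 4: (-12.938,9.749) -> (1.718,11.809), length = 14.8
Total = 36.8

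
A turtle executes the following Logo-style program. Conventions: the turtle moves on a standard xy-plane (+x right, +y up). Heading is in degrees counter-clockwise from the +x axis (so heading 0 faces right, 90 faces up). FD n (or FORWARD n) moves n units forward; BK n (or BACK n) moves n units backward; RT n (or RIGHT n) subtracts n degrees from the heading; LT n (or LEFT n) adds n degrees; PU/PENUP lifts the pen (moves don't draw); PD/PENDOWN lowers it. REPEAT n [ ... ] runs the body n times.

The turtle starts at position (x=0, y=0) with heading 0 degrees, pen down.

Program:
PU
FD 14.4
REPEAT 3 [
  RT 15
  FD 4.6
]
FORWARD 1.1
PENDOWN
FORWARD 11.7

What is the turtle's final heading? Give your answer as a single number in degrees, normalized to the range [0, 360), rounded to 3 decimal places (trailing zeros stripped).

Answer: 315

Derivation:
Executing turtle program step by step:
Start: pos=(0,0), heading=0, pen down
PU: pen up
FD 14.4: (0,0) -> (14.4,0) [heading=0, move]
REPEAT 3 [
  -- iteration 1/3 --
  RT 15: heading 0 -> 345
  FD 4.6: (14.4,0) -> (18.843,-1.191) [heading=345, move]
  -- iteration 2/3 --
  RT 15: heading 345 -> 330
  FD 4.6: (18.843,-1.191) -> (22.827,-3.491) [heading=330, move]
  -- iteration 3/3 --
  RT 15: heading 330 -> 315
  FD 4.6: (22.827,-3.491) -> (26.08,-6.743) [heading=315, move]
]
FD 1.1: (26.08,-6.743) -> (26.857,-7.521) [heading=315, move]
PD: pen down
FD 11.7: (26.857,-7.521) -> (35.131,-15.794) [heading=315, draw]
Final: pos=(35.131,-15.794), heading=315, 1 segment(s) drawn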